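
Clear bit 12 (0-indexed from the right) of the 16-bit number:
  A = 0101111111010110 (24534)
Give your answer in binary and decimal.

Mask = ~(1 << 12) = 1110111111111111
Bit 12 of A is 1, so AND-ing with the mask clears it to 0.
  0101111111010110
& 1110111111111111
------------------
  0100111111010110

Answer: 0100111111010110 (20438)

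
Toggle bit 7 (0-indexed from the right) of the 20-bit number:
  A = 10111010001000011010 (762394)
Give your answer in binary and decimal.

Mask = 1 << 7 = 00000000000010000000
Bit 7 of A is 0; XOR with the mask flips it to 1.
  10111010001000011010
^ 00000000000010000000
----------------------
  10111010001010011010

Answer: 10111010001010011010 (762522)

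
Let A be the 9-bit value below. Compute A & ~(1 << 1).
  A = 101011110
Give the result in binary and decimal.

Mask = ~(1 << 1) = 111111101
Bit 1 of A is 1, so AND-ing with the mask clears it to 0.
  101011110
& 111111101
-----------
  101011100

Answer: 101011100 (348)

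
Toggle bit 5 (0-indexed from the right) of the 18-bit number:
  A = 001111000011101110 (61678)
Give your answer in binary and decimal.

Mask = 1 << 5 = 000000000000100000
Bit 5 of A is 1; XOR with the mask flips it to 0.
  001111000011101110
^ 000000000000100000
--------------------
  001111000011001110

Answer: 001111000011001110 (61646)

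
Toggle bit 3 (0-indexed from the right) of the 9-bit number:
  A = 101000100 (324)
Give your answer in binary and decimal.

Mask = 1 << 3 = 000001000
Bit 3 of A is 0; XOR with the mask flips it to 1.
  101000100
^ 000001000
-----------
  101001100

Answer: 101001100 (332)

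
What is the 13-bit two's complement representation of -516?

1. Binary of +516:  0001000000100
2. Invert bits:     1110111111011
3. Add 1:           1110111111100

Answer: 1110111111100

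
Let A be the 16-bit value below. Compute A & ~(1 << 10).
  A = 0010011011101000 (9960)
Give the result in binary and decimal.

Mask = ~(1 << 10) = 1111101111111111
Bit 10 of A is 1, so AND-ing with the mask clears it to 0.
  0010011011101000
& 1111101111111111
------------------
  0010001011101000

Answer: 0010001011101000 (8936)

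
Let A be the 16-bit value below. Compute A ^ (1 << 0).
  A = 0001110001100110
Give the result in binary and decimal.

Mask = 1 << 0 = 0000000000000001
Bit 0 of A is 0; XOR with the mask flips it to 1.
  0001110001100110
^ 0000000000000001
------------------
  0001110001100111

Answer: 0001110001100111 (7271)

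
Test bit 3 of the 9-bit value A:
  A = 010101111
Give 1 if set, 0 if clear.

Bit 3 is the 4th from the right.
  010101111
       ^
That bit is 1.

Answer: 1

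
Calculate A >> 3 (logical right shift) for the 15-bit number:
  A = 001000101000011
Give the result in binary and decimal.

Logical shift right by 3: drop the bottom 3 bit(s), prepend 3 zero(s) on the left.
  001000101000011  ->  keep [001000101000], discard [011], prepend 000
= 000001000101000

Answer: 000001000101000 (552)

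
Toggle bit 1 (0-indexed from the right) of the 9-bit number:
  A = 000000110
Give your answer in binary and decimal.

Mask = 1 << 1 = 000000010
Bit 1 of A is 1; XOR with the mask flips it to 0.
  000000110
^ 000000010
-----------
  000000100

Answer: 000000100 (4)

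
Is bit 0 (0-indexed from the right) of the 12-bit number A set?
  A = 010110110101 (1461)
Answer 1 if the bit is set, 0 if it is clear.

Bit 0 is the 1st from the right.
  010110110101
             ^
That bit is 1.

Answer: 1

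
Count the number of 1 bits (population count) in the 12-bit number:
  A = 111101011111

111101011111
1-bits at positions (from bit 0 = LSB): 0, 1, 2, 3, 4, 6, 8, 9, 10, 11
Count = 10

Answer: 10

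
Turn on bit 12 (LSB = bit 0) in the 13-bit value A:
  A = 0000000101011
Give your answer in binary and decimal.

Mask = 1 << 12 = 1000000000000
Bit 12 of A is 0, so OR-ing with the mask flips it to 1.
  0000000101011
| 1000000000000
---------------
  1000000101011

Answer: 1000000101011 (4139)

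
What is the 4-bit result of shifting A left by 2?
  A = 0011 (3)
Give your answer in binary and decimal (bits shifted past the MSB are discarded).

Shift left by 2: drop the top 2 bit(s), append 2 zero(s) on the right.
  0011  ->  discard [00], keep [11], append 00
= 1100

Answer: 1100 (12)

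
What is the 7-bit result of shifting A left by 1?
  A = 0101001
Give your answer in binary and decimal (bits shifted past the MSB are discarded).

Shift left by 1: drop the top 1 bit(s), append 1 zero(s) on the right.
  0101001  ->  discard [0], keep [101001], append 0
= 1010010

Answer: 1010010 (82)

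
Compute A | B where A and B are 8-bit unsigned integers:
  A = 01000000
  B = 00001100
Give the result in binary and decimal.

Apply | to each column (1 where either bit is 1):
  01000000
| 00001100
----------
  01001100

Answer: 01001100 (76)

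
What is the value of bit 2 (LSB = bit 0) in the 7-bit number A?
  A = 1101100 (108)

Bit 2 is the 3rd from the right.
  1101100
      ^
That bit is 1.

Answer: 1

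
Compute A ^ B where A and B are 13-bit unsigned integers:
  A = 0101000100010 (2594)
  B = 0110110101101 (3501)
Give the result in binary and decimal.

Apply ^ to each column (1 where bits differ):
  0101000100010
^ 0110110101101
---------------
  0011110001111

Answer: 0011110001111 (1935)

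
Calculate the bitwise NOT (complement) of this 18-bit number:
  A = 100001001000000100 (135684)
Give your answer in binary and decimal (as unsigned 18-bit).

Flip each bit (0->1, 1->0):
  100001001000000100
  011110110111111011

Answer: 011110110111111011 (126459)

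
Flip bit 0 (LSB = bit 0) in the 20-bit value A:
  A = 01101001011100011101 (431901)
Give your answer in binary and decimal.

Mask = 1 << 0 = 00000000000000000001
Bit 0 of A is 1; XOR with the mask flips it to 0.
  01101001011100011101
^ 00000000000000000001
----------------------
  01101001011100011100

Answer: 01101001011100011100 (431900)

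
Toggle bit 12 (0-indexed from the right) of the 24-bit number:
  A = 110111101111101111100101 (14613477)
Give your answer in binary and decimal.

Mask = 1 << 12 = 000000000001000000000000
Bit 12 of A is 1; XOR with the mask flips it to 0.
  110111101111101111100101
^ 000000000001000000000000
--------------------------
  110111101110101111100101

Answer: 110111101110101111100101 (14609381)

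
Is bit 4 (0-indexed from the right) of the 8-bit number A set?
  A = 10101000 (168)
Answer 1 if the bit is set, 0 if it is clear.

Bit 4 is the 5th from the right.
  10101000
     ^
That bit is 0.

Answer: 0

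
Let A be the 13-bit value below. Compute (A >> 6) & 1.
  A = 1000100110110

Bit 6 is the 7th from the right.
  1000100110110
        ^
That bit is 0.

Answer: 0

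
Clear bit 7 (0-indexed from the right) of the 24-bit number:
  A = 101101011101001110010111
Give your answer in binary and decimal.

Mask = ~(1 << 7) = 111111111111111101111111
Bit 7 of A is 1, so AND-ing with the mask clears it to 0.
  101101011101001110010111
& 111111111111111101111111
--------------------------
  101101011101001100010111

Answer: 101101011101001100010111 (11916055)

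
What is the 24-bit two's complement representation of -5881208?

1. Binary of +5881208:  010110011011110101111000
2. Invert bits:     101001100100001010000111
3. Add 1:           101001100100001010001000

Answer: 101001100100001010001000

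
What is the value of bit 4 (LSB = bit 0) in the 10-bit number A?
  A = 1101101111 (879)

Bit 4 is the 5th from the right.
  1101101111
       ^
That bit is 0.

Answer: 0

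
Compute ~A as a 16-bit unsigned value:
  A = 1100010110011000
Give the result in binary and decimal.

Flip each bit (0->1, 1->0):
  1100010110011000
  0011101001100111

Answer: 0011101001100111 (14951)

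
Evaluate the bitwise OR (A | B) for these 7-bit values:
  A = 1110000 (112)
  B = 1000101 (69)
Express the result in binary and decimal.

Apply | to each column (1 where either bit is 1):
  1110000
| 1000101
---------
  1110101

Answer: 1110101 (117)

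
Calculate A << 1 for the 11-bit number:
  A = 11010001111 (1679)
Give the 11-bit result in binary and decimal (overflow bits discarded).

Shift left by 1: drop the top 1 bit(s), append 1 zero(s) on the right.
  11010001111  ->  discard [1], keep [1010001111], append 0
= 10100011110

Answer: 10100011110 (1310)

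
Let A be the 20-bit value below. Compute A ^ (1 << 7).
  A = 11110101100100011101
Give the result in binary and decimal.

Mask = 1 << 7 = 00000000000010000000
Bit 7 of A is 0; XOR with the mask flips it to 1.
  11110101100100011101
^ 00000000000010000000
----------------------
  11110101100110011101

Answer: 11110101100110011101 (1005981)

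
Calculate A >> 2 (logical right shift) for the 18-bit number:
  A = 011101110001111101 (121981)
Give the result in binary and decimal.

Logical shift right by 2: drop the bottom 2 bit(s), prepend 2 zero(s) on the left.
  011101110001111101  ->  keep [0111011100011111], discard [01], prepend 00
= 000111011100011111

Answer: 000111011100011111 (30495)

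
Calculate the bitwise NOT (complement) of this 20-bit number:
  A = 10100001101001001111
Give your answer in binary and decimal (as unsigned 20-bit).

Flip each bit (0->1, 1->0):
  10100001101001001111
  01011110010110110000

Answer: 01011110010110110000 (386480)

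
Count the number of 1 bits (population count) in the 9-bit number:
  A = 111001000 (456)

111001000
1-bits at positions (from bit 0 = LSB): 3, 6, 7, 8
Count = 4

Answer: 4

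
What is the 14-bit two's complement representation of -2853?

1. Binary of +2853:  00101100100101
2. Invert bits:     11010011011010
3. Add 1:           11010011011011

Answer: 11010011011011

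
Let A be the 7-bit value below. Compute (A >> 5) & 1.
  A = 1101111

Bit 5 is the 6th from the right.
  1101111
   ^
That bit is 1.

Answer: 1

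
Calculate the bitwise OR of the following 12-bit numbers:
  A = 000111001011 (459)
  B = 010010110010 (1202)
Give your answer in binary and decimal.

Apply | to each column (1 where either bit is 1):
  000111001011
| 010010110010
--------------
  010111111011

Answer: 010111111011 (1531)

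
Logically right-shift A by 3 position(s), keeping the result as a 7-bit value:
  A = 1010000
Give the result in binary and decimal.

Logical shift right by 3: drop the bottom 3 bit(s), prepend 3 zero(s) on the left.
  1010000  ->  keep [1010], discard [000], prepend 000
= 0001010

Answer: 0001010 (10)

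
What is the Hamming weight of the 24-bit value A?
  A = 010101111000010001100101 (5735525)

010101111000010001100101
1-bits at positions (from bit 0 = LSB): 0, 2, 5, 6, 10, 15, 16, 17, 18, 20, 22
Count = 11

Answer: 11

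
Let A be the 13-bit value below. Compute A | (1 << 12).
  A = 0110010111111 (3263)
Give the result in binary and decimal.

Mask = 1 << 12 = 1000000000000
Bit 12 of A is 0, so OR-ing with the mask flips it to 1.
  0110010111111
| 1000000000000
---------------
  1110010111111

Answer: 1110010111111 (7359)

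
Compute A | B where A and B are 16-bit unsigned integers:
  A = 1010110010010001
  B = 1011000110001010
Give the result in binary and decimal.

Apply | to each column (1 where either bit is 1):
  1010110010010001
| 1011000110001010
------------------
  1011110110011011

Answer: 1011110110011011 (48539)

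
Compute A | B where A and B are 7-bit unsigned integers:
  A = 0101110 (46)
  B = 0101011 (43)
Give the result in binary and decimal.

Apply | to each column (1 where either bit is 1):
  0101110
| 0101011
---------
  0101111

Answer: 0101111 (47)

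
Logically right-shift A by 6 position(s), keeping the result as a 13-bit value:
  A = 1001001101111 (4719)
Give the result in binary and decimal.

Logical shift right by 6: drop the bottom 6 bit(s), prepend 6 zero(s) on the left.
  1001001101111  ->  keep [1001001], discard [101111], prepend 000000
= 0000001001001

Answer: 0000001001001 (73)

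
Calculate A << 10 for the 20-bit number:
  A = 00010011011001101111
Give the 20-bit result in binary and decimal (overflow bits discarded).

Shift left by 10: drop the top 10 bit(s), append 10 zero(s) on the right.
  00010011011001101111  ->  discard [0001001101], keep [1001101111], append 0000000000
= 10011011110000000000

Answer: 10011011110000000000 (637952)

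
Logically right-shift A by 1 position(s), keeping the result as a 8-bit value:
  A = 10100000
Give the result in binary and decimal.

Logical shift right by 1: drop the bottom 1 bit(s), prepend 1 zero(s) on the left.
  10100000  ->  keep [1010000], discard [0], prepend 0
= 01010000

Answer: 01010000 (80)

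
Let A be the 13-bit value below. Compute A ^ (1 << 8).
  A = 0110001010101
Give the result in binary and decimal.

Mask = 1 << 8 = 0000100000000
Bit 8 of A is 0; XOR with the mask flips it to 1.
  0110001010101
^ 0000100000000
---------------
  0110101010101

Answer: 0110101010101 (3413)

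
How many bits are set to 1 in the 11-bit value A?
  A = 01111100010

01111100010
1-bits at positions (from bit 0 = LSB): 1, 5, 6, 7, 8, 9
Count = 6

Answer: 6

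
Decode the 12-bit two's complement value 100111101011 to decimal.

MSB is 1, so the value is negative. Find the magnitude:
1. Invert bits:  011000010100
2. Add 1:        011000010101  = 1557
3. Apply sign:   -1557

Answer: -1557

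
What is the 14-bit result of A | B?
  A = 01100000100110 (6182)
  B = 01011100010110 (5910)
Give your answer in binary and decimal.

Apply | to each column (1 where either bit is 1):
  01100000100110
| 01011100010110
----------------
  01111100110110

Answer: 01111100110110 (7990)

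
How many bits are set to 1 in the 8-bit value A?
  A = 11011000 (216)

11011000
1-bits at positions (from bit 0 = LSB): 3, 4, 6, 7
Count = 4

Answer: 4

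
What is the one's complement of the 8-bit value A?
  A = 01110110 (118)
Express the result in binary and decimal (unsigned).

Flip each bit (0->1, 1->0):
  01110110
  10001001

Answer: 10001001 (137)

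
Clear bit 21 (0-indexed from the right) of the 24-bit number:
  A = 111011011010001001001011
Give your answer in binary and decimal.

Mask = ~(1 << 21) = 110111111111111111111111
Bit 21 of A is 1, so AND-ing with the mask clears it to 0.
  111011011010001001001011
& 110111111111111111111111
--------------------------
  110011011010001001001011

Answer: 110011011010001001001011 (13476427)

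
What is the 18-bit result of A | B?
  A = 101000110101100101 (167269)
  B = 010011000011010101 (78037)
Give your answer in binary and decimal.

Apply | to each column (1 where either bit is 1):
  101000110101100101
| 010011000011010101
--------------------
  111011110111110101

Answer: 111011110111110101 (245237)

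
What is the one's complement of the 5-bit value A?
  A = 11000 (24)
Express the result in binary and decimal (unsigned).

Flip each bit (0->1, 1->0):
  11000
  00111

Answer: 00111 (7)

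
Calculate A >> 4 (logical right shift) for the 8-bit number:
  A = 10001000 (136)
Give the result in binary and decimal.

Logical shift right by 4: drop the bottom 4 bit(s), prepend 4 zero(s) on the left.
  10001000  ->  keep [1000], discard [1000], prepend 0000
= 00001000

Answer: 00001000 (8)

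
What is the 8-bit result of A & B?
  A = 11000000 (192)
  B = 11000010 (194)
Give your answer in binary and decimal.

Apply & to each column (1 only where both bits are 1):
  11000000
& 11000010
----------
  11000000

Answer: 11000000 (192)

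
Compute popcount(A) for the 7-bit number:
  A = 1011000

1011000
1-bits at positions (from bit 0 = LSB): 3, 4, 6
Count = 3

Answer: 3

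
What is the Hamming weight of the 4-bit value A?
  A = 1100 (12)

1100
1-bits at positions (from bit 0 = LSB): 2, 3
Count = 2

Answer: 2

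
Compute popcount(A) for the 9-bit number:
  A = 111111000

111111000
1-bits at positions (from bit 0 = LSB): 3, 4, 5, 6, 7, 8
Count = 6

Answer: 6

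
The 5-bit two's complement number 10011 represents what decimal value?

MSB is 1, so the value is negative. Find the magnitude:
1. Invert bits:  01100
2. Add 1:        01101  = 13
3. Apply sign:   -13

Answer: -13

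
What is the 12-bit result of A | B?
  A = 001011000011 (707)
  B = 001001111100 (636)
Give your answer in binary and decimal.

Apply | to each column (1 where either bit is 1):
  001011000011
| 001001111100
--------------
  001011111111

Answer: 001011111111 (767)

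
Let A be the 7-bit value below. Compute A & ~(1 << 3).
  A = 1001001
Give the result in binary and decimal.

Mask = ~(1 << 3) = 1110111
Bit 3 of A is 1, so AND-ing with the mask clears it to 0.
  1001001
& 1110111
---------
  1000001

Answer: 1000001 (65)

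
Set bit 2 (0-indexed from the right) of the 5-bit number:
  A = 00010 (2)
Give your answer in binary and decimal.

Mask = 1 << 2 = 00100
Bit 2 of A is 0, so OR-ing with the mask flips it to 1.
  00010
| 00100
-------
  00110

Answer: 00110 (6)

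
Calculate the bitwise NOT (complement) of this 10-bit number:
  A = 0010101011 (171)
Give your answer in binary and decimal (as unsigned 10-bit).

Flip each bit (0->1, 1->0):
  0010101011
  1101010100

Answer: 1101010100 (852)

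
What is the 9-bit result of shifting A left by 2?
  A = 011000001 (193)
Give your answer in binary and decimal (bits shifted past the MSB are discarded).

Shift left by 2: drop the top 2 bit(s), append 2 zero(s) on the right.
  011000001  ->  discard [01], keep [1000001], append 00
= 100000100

Answer: 100000100 (260)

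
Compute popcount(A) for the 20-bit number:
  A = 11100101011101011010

11100101011101011010
1-bits at positions (from bit 0 = LSB): 1, 3, 4, 6, 8, 9, 10, 12, 14, 17, 18, 19
Count = 12

Answer: 12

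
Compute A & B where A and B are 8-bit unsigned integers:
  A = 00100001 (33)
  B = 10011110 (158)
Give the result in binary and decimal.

Apply & to each column (1 only where both bits are 1):
  00100001
& 10011110
----------
  00000000

Answer: 00000000 (0)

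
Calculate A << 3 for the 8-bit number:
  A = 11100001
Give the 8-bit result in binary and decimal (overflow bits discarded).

Shift left by 3: drop the top 3 bit(s), append 3 zero(s) on the right.
  11100001  ->  discard [111], keep [00001], append 000
= 00001000

Answer: 00001000 (8)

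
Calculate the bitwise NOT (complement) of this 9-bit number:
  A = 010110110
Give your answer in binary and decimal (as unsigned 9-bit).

Flip each bit (0->1, 1->0):
  010110110
  101001001

Answer: 101001001 (329)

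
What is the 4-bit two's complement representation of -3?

1. Binary of +3:  0011
2. Invert bits:     1100
3. Add 1:           1101

Answer: 1101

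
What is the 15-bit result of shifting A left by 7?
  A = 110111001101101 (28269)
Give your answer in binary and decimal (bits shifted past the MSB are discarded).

Shift left by 7: drop the top 7 bit(s), append 7 zero(s) on the right.
  110111001101101  ->  discard [1101110], keep [01101101], append 0000000
= 011011010000000

Answer: 011011010000000 (13952)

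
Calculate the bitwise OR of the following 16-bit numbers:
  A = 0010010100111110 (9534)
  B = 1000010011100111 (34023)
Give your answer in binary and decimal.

Apply | to each column (1 where either bit is 1):
  0010010100111110
| 1000010011100111
------------------
  1010010111111111

Answer: 1010010111111111 (42495)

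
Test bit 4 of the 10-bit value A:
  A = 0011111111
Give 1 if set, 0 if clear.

Bit 4 is the 5th from the right.
  0011111111
       ^
That bit is 1.

Answer: 1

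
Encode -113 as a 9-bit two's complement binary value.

1. Binary of +113:  001110001
2. Invert bits:     110001110
3. Add 1:           110001111

Answer: 110001111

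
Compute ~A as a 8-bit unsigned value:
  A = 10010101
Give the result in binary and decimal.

Flip each bit (0->1, 1->0):
  10010101
  01101010

Answer: 01101010 (106)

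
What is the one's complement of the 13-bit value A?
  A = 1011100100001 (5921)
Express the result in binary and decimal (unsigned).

Flip each bit (0->1, 1->0):
  1011100100001
  0100011011110

Answer: 0100011011110 (2270)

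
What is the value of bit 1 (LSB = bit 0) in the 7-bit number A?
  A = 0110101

Bit 1 is the 2nd from the right.
  0110101
       ^
That bit is 0.

Answer: 0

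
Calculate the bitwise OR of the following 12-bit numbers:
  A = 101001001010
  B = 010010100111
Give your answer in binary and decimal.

Apply | to each column (1 where either bit is 1):
  101001001010
| 010010100111
--------------
  111011101111

Answer: 111011101111 (3823)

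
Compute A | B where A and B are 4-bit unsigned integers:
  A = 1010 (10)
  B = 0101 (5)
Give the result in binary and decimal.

Apply | to each column (1 where either bit is 1):
  1010
| 0101
------
  1111

Answer: 1111 (15)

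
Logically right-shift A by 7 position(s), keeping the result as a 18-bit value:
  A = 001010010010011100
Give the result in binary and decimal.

Logical shift right by 7: drop the bottom 7 bit(s), prepend 7 zero(s) on the left.
  001010010010011100  ->  keep [00101001001], discard [0011100], prepend 0000000
= 000000000101001001

Answer: 000000000101001001 (329)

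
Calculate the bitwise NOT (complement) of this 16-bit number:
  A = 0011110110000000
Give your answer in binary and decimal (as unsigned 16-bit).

Flip each bit (0->1, 1->0):
  0011110110000000
  1100001001111111

Answer: 1100001001111111 (49791)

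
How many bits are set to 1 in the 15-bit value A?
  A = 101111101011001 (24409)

101111101011001
1-bits at positions (from bit 0 = LSB): 0, 3, 4, 6, 8, 9, 10, 11, 12, 14
Count = 10

Answer: 10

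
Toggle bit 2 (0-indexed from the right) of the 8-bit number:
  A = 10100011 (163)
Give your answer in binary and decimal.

Mask = 1 << 2 = 00000100
Bit 2 of A is 0; XOR with the mask flips it to 1.
  10100011
^ 00000100
----------
  10100111

Answer: 10100111 (167)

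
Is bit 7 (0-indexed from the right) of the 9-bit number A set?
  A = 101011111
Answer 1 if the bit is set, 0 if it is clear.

Bit 7 is the 8th from the right.
  101011111
   ^
That bit is 0.

Answer: 0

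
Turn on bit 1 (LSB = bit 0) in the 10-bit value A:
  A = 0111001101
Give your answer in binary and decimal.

Mask = 1 << 1 = 0000000010
Bit 1 of A is 0, so OR-ing with the mask flips it to 1.
  0111001101
| 0000000010
------------
  0111001111

Answer: 0111001111 (463)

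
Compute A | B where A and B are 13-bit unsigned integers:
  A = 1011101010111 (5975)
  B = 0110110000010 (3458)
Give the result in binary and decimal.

Apply | to each column (1 where either bit is 1):
  1011101010111
| 0110110000010
---------------
  1111111010111

Answer: 1111111010111 (8151)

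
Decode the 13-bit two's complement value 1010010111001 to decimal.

MSB is 1, so the value is negative. Find the magnitude:
1. Invert bits:  0101101000110
2. Add 1:        0101101000111  = 2887
3. Apply sign:   -2887

Answer: -2887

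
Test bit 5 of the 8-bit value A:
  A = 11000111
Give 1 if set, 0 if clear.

Bit 5 is the 6th from the right.
  11000111
    ^
That bit is 0.

Answer: 0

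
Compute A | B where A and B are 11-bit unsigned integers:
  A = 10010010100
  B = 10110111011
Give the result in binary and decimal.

Apply | to each column (1 where either bit is 1):
  10010010100
| 10110111011
-------------
  10110111111

Answer: 10110111111 (1471)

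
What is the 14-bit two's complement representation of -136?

1. Binary of +136:  00000010001000
2. Invert bits:     11111101110111
3. Add 1:           11111101111000

Answer: 11111101111000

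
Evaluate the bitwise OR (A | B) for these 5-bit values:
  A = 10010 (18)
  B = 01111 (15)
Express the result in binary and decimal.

Apply | to each column (1 where either bit is 1):
  10010
| 01111
-------
  11111

Answer: 11111 (31)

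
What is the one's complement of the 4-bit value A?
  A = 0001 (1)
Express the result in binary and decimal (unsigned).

Flip each bit (0->1, 1->0):
  0001
  1110

Answer: 1110 (14)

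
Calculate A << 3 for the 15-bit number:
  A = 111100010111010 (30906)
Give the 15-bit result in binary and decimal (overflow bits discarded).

Shift left by 3: drop the top 3 bit(s), append 3 zero(s) on the right.
  111100010111010  ->  discard [111], keep [100010111010], append 000
= 100010111010000

Answer: 100010111010000 (17872)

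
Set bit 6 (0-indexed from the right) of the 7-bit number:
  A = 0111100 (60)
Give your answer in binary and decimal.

Mask = 1 << 6 = 1000000
Bit 6 of A is 0, so OR-ing with the mask flips it to 1.
  0111100
| 1000000
---------
  1111100

Answer: 1111100 (124)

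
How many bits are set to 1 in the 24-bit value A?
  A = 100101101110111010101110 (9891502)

100101101110111010101110
1-bits at positions (from bit 0 = LSB): 1, 2, 3, 5, 7, 9, 10, 11, 13, 14, 15, 17, 18, 20, 23
Count = 15

Answer: 15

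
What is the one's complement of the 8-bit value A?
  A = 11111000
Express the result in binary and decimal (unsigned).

Flip each bit (0->1, 1->0):
  11111000
  00000111

Answer: 00000111 (7)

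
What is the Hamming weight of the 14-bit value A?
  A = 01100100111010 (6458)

01100100111010
1-bits at positions (from bit 0 = LSB): 1, 3, 4, 5, 8, 11, 12
Count = 7

Answer: 7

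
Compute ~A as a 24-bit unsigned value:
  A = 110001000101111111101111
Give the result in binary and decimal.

Flip each bit (0->1, 1->0):
  110001000101111111101111
  001110111010000000010000

Answer: 001110111010000000010000 (3907600)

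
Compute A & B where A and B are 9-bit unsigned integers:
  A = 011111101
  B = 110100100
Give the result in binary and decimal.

Apply & to each column (1 only where both bits are 1):
  011111101
& 110100100
-----------
  010100100

Answer: 010100100 (164)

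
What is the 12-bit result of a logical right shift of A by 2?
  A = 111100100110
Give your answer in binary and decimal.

Logical shift right by 2: drop the bottom 2 bit(s), prepend 2 zero(s) on the left.
  111100100110  ->  keep [1111001001], discard [10], prepend 00
= 001111001001

Answer: 001111001001 (969)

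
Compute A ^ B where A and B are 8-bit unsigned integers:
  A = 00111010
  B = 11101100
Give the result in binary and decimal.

Apply ^ to each column (1 where bits differ):
  00111010
^ 11101100
----------
  11010110

Answer: 11010110 (214)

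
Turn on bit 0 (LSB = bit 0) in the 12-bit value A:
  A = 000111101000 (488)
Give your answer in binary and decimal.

Mask = 1 << 0 = 000000000001
Bit 0 of A is 0, so OR-ing with the mask flips it to 1.
  000111101000
| 000000000001
--------------
  000111101001

Answer: 000111101001 (489)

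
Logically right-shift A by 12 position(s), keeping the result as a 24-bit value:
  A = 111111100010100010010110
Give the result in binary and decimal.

Logical shift right by 12: drop the bottom 12 bit(s), prepend 12 zero(s) on the left.
  111111100010100010010110  ->  keep [111111100010], discard [100010010110], prepend 000000000000
= 000000000000111111100010

Answer: 000000000000111111100010 (4066)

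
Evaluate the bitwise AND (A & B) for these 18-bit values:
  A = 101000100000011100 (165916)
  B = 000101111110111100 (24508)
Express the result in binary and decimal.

Apply & to each column (1 only where both bits are 1):
  101000100000011100
& 000101111110111100
--------------------
  000000100000011100

Answer: 000000100000011100 (2076)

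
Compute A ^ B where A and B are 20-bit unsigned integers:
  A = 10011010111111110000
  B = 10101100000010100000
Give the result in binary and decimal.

Apply ^ to each column (1 where bits differ):
  10011010111111110000
^ 10101100000010100000
----------------------
  00110110111101010000

Answer: 00110110111101010000 (225104)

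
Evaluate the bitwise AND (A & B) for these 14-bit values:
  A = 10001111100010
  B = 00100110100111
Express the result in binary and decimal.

Apply & to each column (1 only where both bits are 1):
  10001111100010
& 00100110100111
----------------
  00000110100010

Answer: 00000110100010 (418)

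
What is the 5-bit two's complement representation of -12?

1. Binary of +12:  01100
2. Invert bits:     10011
3. Add 1:           10100

Answer: 10100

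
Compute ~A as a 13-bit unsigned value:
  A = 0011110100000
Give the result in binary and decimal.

Flip each bit (0->1, 1->0):
  0011110100000
  1100001011111

Answer: 1100001011111 (6239)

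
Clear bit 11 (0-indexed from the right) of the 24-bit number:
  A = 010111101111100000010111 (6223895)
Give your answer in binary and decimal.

Mask = ~(1 << 11) = 111111111111011111111111
Bit 11 of A is 1, so AND-ing with the mask clears it to 0.
  010111101111100000010111
& 111111111111011111111111
--------------------------
  010111101111000000010111

Answer: 010111101111000000010111 (6221847)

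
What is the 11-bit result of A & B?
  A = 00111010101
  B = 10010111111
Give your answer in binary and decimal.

Apply & to each column (1 only where both bits are 1):
  00111010101
& 10010111111
-------------
  00010010101

Answer: 00010010101 (149)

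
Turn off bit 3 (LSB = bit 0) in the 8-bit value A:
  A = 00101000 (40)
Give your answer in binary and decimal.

Mask = ~(1 << 3) = 11110111
Bit 3 of A is 1, so AND-ing with the mask clears it to 0.
  00101000
& 11110111
----------
  00100000

Answer: 00100000 (32)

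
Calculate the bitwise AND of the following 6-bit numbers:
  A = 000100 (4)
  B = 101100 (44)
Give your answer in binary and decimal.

Apply & to each column (1 only where both bits are 1):
  000100
& 101100
--------
  000100

Answer: 000100 (4)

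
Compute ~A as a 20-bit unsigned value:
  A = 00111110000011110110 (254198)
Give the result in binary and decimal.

Flip each bit (0->1, 1->0):
  00111110000011110110
  11000001111100001001

Answer: 11000001111100001001 (794377)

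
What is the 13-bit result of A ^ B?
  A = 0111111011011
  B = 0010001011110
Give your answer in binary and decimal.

Apply ^ to each column (1 where bits differ):
  0111111011011
^ 0010001011110
---------------
  0101110000101

Answer: 0101110000101 (2949)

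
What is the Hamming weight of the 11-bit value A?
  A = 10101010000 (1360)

10101010000
1-bits at positions (from bit 0 = LSB): 4, 6, 8, 10
Count = 4

Answer: 4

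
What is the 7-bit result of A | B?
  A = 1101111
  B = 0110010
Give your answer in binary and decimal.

Apply | to each column (1 where either bit is 1):
  1101111
| 0110010
---------
  1111111

Answer: 1111111 (127)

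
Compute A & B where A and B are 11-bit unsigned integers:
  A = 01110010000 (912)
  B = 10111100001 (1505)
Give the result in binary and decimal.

Apply & to each column (1 only where both bits are 1):
  01110010000
& 10111100001
-------------
  00110000000

Answer: 00110000000 (384)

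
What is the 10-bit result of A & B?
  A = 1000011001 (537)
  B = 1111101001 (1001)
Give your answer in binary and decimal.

Apply & to each column (1 only where both bits are 1):
  1000011001
& 1111101001
------------
  1000001001

Answer: 1000001001 (521)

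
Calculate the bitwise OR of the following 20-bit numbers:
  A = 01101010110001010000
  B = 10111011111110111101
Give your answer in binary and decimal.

Apply | to each column (1 where either bit is 1):
  01101010110001010000
| 10111011111110111101
----------------------
  11111011111111111101

Answer: 11111011111111111101 (1032189)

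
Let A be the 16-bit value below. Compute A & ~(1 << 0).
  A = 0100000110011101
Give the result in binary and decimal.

Mask = ~(1 << 0) = 1111111111111110
Bit 0 of A is 1, so AND-ing with the mask clears it to 0.
  0100000110011101
& 1111111111111110
------------------
  0100000110011100

Answer: 0100000110011100 (16796)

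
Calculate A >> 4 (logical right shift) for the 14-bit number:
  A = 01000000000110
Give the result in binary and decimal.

Logical shift right by 4: drop the bottom 4 bit(s), prepend 4 zero(s) on the left.
  01000000000110  ->  keep [0100000000], discard [0110], prepend 0000
= 00000100000000

Answer: 00000100000000 (256)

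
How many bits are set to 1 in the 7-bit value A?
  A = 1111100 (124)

1111100
1-bits at positions (from bit 0 = LSB): 2, 3, 4, 5, 6
Count = 5

Answer: 5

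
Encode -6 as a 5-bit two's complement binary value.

1. Binary of +6:  00110
2. Invert bits:     11001
3. Add 1:           11010

Answer: 11010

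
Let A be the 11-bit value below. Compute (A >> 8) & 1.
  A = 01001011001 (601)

Bit 8 is the 9th from the right.
  01001011001
    ^
That bit is 0.

Answer: 0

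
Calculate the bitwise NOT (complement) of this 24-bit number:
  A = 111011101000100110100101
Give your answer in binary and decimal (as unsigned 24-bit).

Flip each bit (0->1, 1->0):
  111011101000100110100101
  000100010111011001011010

Answer: 000100010111011001011010 (1144410)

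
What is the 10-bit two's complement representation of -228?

1. Binary of +228:  0011100100
2. Invert bits:     1100011011
3. Add 1:           1100011100

Answer: 1100011100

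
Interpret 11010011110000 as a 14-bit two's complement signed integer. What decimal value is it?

MSB is 1, so the value is negative. Find the magnitude:
1. Invert bits:  00101100001111
2. Add 1:        00101100010000  = 2832
3. Apply sign:   -2832

Answer: -2832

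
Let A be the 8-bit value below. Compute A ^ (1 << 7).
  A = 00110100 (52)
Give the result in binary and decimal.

Mask = 1 << 7 = 10000000
Bit 7 of A is 0; XOR with the mask flips it to 1.
  00110100
^ 10000000
----------
  10110100

Answer: 10110100 (180)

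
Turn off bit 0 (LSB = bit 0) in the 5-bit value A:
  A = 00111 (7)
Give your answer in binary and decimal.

Mask = ~(1 << 0) = 11110
Bit 0 of A is 1, so AND-ing with the mask clears it to 0.
  00111
& 11110
-------
  00110

Answer: 00110 (6)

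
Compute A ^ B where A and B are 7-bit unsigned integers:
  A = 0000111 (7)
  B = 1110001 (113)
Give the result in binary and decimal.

Apply ^ to each column (1 where bits differ):
  0000111
^ 1110001
---------
  1110110

Answer: 1110110 (118)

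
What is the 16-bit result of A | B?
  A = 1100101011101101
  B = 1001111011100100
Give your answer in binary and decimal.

Apply | to each column (1 where either bit is 1):
  1100101011101101
| 1001111011100100
------------------
  1101111011101101

Answer: 1101111011101101 (57069)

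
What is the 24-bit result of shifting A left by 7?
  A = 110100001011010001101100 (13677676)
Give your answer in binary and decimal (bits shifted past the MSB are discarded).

Shift left by 7: drop the top 7 bit(s), append 7 zero(s) on the right.
  110100001011010001101100  ->  discard [1101000], keep [01011010001101100], append 0000000
= 010110100011011000000000

Answer: 010110100011011000000000 (5912064)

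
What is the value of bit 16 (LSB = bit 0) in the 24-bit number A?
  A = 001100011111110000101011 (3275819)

Bit 16 is the 17th from the right.
  001100011111110000101011
         ^
That bit is 1.

Answer: 1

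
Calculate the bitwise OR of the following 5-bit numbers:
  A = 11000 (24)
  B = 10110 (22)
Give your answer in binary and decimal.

Apply | to each column (1 where either bit is 1):
  11000
| 10110
-------
  11110

Answer: 11110 (30)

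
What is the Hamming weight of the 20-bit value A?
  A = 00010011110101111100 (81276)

00010011110101111100
1-bits at positions (from bit 0 = LSB): 2, 3, 4, 5, 6, 8, 10, 11, 12, 13, 16
Count = 11

Answer: 11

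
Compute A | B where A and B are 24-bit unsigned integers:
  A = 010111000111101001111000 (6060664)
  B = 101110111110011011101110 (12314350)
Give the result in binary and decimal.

Apply | to each column (1 where either bit is 1):
  010111000111101001111000
| 101110111110011011101110
--------------------------
  111111111111111011111110

Answer: 111111111111111011111110 (16776958)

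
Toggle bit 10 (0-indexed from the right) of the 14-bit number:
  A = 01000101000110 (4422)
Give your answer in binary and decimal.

Mask = 1 << 10 = 00010000000000
Bit 10 of A is 0; XOR with the mask flips it to 1.
  01000101000110
^ 00010000000000
----------------
  01010101000110

Answer: 01010101000110 (5446)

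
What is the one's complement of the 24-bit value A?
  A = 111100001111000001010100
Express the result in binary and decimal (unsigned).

Flip each bit (0->1, 1->0):
  111100001111000001010100
  000011110000111110101011

Answer: 000011110000111110101011 (987051)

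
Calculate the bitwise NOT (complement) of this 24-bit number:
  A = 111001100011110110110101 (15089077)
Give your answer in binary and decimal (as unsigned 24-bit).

Flip each bit (0->1, 1->0):
  111001100011110110110101
  000110011100001001001010

Answer: 000110011100001001001010 (1688138)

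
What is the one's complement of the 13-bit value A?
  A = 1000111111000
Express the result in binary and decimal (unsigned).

Flip each bit (0->1, 1->0):
  1000111111000
  0111000000111

Answer: 0111000000111 (3591)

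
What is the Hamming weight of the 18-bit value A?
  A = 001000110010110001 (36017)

001000110010110001
1-bits at positions (from bit 0 = LSB): 0, 4, 5, 7, 10, 11, 15
Count = 7

Answer: 7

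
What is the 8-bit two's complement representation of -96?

1. Binary of +96:  01100000
2. Invert bits:     10011111
3. Add 1:           10100000

Answer: 10100000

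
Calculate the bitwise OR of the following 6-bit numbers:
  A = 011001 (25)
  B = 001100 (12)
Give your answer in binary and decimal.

Apply | to each column (1 where either bit is 1):
  011001
| 001100
--------
  011101

Answer: 011101 (29)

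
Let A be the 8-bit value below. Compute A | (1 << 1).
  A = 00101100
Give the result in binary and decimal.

Mask = 1 << 1 = 00000010
Bit 1 of A is 0, so OR-ing with the mask flips it to 1.
  00101100
| 00000010
----------
  00101110

Answer: 00101110 (46)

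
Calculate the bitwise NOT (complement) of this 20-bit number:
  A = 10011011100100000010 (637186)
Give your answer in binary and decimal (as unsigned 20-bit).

Flip each bit (0->1, 1->0):
  10011011100100000010
  01100100011011111101

Answer: 01100100011011111101 (411389)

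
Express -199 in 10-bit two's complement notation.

1. Binary of +199:  0011000111
2. Invert bits:     1100111000
3. Add 1:           1100111001

Answer: 1100111001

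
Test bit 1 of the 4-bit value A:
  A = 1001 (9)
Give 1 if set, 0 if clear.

Bit 1 is the 2nd from the right.
  1001
    ^
That bit is 0.

Answer: 0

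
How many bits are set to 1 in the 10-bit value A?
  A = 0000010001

0000010001
1-bits at positions (from bit 0 = LSB): 0, 4
Count = 2

Answer: 2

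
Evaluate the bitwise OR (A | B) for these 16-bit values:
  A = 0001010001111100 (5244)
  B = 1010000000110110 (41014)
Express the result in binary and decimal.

Apply | to each column (1 where either bit is 1):
  0001010001111100
| 1010000000110110
------------------
  1011010001111110

Answer: 1011010001111110 (46206)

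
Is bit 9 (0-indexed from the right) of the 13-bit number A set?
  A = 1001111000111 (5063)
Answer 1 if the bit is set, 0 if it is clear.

Bit 9 is the 10th from the right.
  1001111000111
     ^
That bit is 1.

Answer: 1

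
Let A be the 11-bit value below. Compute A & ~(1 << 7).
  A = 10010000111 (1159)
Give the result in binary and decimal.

Mask = ~(1 << 7) = 11101111111
Bit 7 of A is 1, so AND-ing with the mask clears it to 0.
  10010000111
& 11101111111
-------------
  10000000111

Answer: 10000000111 (1031)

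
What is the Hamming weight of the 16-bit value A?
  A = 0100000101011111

0100000101011111
1-bits at positions (from bit 0 = LSB): 0, 1, 2, 3, 4, 6, 8, 14
Count = 8

Answer: 8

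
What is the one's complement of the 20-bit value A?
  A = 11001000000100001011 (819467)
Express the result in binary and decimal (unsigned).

Flip each bit (0->1, 1->0):
  11001000000100001011
  00110111111011110100

Answer: 00110111111011110100 (229108)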